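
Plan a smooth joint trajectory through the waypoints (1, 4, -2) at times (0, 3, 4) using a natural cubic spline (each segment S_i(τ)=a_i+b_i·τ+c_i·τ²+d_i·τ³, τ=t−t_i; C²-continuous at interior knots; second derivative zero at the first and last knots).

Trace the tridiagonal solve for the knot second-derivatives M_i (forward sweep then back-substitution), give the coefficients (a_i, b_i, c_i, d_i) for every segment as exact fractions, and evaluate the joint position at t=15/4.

  seg 0: a=1 b=29/8 c=0 d=-7/24
  seg 1: a=4 b=-17/4 c=-21/8 d=7/8
S(15/4) = -151/512

Δ: Δ0=1, Δ1=-6
row 1: diag=8, rhs=-42; c'=1/8, d'=-21/4
back: M1=-21/4
M: M0=0, M1=-21/4, M2=0
seg 0: a=1, c=M0/2=0, d=(M1−M0)/(6·3)=-7/24, b=Δ0−h0·(2M0+M1)/6=29/8
seg 1: a=4, c=M1/2=-21/8, d=(M2−M1)/(6·1)=7/8, b=Δ1−h1·(2M1+M2)/6=-17/4
t_q=15/4 → seg 1, τ=3/4; S=4+-17/4·τ+-21/8·τ²+7/8·τ³=-151/512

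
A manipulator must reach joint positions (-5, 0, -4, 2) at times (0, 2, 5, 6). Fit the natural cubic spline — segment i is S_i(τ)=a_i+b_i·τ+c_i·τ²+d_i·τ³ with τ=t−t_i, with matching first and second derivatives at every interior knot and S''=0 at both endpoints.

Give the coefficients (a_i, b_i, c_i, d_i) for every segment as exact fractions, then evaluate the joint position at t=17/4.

Δ: Δ0=5/2, Δ1=-4/3, Δ2=6
row 1: diag=10, rhs=-23; c'=3/10, d'=-23/10
row 2: denom=8−3·3/10=71/10; d'=(44−3·-23/10)/(71/10)=509/71
back: M2=509/71
back: M1=-23/10−3/10·509/71=-316/71
M: M0=0, M1=-316/71, M2=509/71, M3=0
seg 0: a=-5, c=M0/2=0, d=(M1−M0)/(6·2)=-79/213, b=Δ0−h0·(2M0+M1)/6=1697/426
seg 1: a=0, c=M1/2=-158/71, d=(M2−M1)/(6·3)=275/426, b=Δ1−h1·(2M1+M2)/6=-199/426
seg 2: a=-4, c=M2/2=509/142, d=(M3−M2)/(6·1)=-509/426, b=Δ2−h2·(2M2+M3)/6=769/213
t_q=17/4 → seg 1, τ=9/4; S=0+-199/426·τ+-158/71·τ²+275/426·τ³=-45111/9088

  seg 0: a=-5 b=1697/426 c=0 d=-79/213
  seg 1: a=0 b=-199/426 c=-158/71 d=275/426
  seg 2: a=-4 b=769/213 c=509/142 d=-509/426
S(17/4) = -45111/9088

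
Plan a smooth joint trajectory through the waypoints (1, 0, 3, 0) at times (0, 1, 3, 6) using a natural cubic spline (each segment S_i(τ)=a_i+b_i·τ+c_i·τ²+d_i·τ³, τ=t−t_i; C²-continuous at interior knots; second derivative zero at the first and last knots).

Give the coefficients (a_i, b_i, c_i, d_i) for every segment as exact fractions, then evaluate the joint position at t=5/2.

  seg 0: a=1 b=-43/28 c=0 d=15/28
  seg 1: a=0 b=1/14 c=45/28 d=-25/56
  seg 2: a=3 b=8/7 c=-15/14 d=5/42
S(5/2) = 993/448

Δ: Δ0=-1, Δ1=3/2, Δ2=-1
row 1: diag=6, rhs=15; c'=1/3, d'=5/2
row 2: denom=10−2·1/3=28/3; d'=(-15−2·5/2)/(28/3)=-15/7
back: M2=-15/7
back: M1=5/2−1/3·-15/7=45/14
M: M0=0, M1=45/14, M2=-15/7, M3=0
seg 0: a=1, c=M0/2=0, d=(M1−M0)/(6·1)=15/28, b=Δ0−h0·(2M0+M1)/6=-43/28
seg 1: a=0, c=M1/2=45/28, d=(M2−M1)/(6·2)=-25/56, b=Δ1−h1·(2M1+M2)/6=1/14
seg 2: a=3, c=M2/2=-15/14, d=(M3−M2)/(6·3)=5/42, b=Δ2−h2·(2M2+M3)/6=8/7
t_q=5/2 → seg 1, τ=3/2; S=0+1/14·τ+45/28·τ²+-25/56·τ³=993/448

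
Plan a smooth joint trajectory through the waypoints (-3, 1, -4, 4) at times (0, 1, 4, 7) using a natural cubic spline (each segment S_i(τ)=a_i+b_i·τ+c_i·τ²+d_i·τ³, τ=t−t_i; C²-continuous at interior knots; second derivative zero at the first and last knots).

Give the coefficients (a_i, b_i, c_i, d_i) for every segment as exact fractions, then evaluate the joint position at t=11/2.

Δ: Δ0=4, Δ1=-5/3, Δ2=8/3
row 1: diag=8, rhs=-34; c'=3/8, d'=-17/4
row 2: denom=12−3·3/8=87/8; d'=(26−3·-17/4)/(87/8)=310/87
back: M2=310/87
back: M1=-17/4−3/8·310/87=-162/29
M: M0=0, M1=-162/29, M2=310/87, M3=0
seg 0: a=-3, c=M0/2=0, d=(M1−M0)/(6·1)=-27/29, b=Δ0−h0·(2M0+M1)/6=143/29
seg 1: a=1, c=M1/2=-81/29, d=(M2−M1)/(6·3)=398/783, b=Δ1−h1·(2M1+M2)/6=62/29
seg 2: a=-4, c=M2/2=155/87, d=(M3−M2)/(6·3)=-155/783, b=Δ2−h2·(2M2+M3)/6=-26/29
t_q=11/2 → seg 2, τ=3/2; S=-4+-26/29·τ+155/87·τ²+-155/783·τ³=-465/232

  seg 0: a=-3 b=143/29 c=0 d=-27/29
  seg 1: a=1 b=62/29 c=-81/29 d=398/783
  seg 2: a=-4 b=-26/29 c=155/87 d=-155/783
S(11/2) = -465/232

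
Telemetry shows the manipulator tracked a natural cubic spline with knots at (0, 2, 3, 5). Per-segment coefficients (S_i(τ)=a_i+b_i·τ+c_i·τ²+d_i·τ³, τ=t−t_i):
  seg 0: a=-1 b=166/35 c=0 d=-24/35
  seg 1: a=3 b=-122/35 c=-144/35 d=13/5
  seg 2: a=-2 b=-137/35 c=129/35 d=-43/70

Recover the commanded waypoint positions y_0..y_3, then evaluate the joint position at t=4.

y_0=-1 y_1=3 y_2=-2 y_3=0
S(4) = -199/70

y_0 = S_0(0) = a_0 = -1
y_1 = S_1(0) = a_1 = 3
y_2 = S_2(0) = a_2 = -2
y_3 = S_2(2) = 0
t_q=4 is in segment 2 (τ=1); S_2(τ)=-199/70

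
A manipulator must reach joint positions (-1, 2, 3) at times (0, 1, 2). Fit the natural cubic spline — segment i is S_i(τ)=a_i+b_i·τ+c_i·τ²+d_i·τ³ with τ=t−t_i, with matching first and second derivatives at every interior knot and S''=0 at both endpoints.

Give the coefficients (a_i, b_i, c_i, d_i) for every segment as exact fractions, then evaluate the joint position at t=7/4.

Δ: Δ0=3, Δ1=1
row 1: diag=4, rhs=-12; c'=1/4, d'=-3
back: M1=-3
M: M0=0, M1=-3, M2=0
seg 0: a=-1, c=M0/2=0, d=(M1−M0)/(6·1)=-1/2, b=Δ0−h0·(2M0+M1)/6=7/2
seg 1: a=2, c=M1/2=-3/2, d=(M2−M1)/(6·1)=1/2, b=Δ1−h1·(2M1+M2)/6=2
t_q=7/4 → seg 1, τ=3/4; S=2+2·τ+-3/2·τ²+1/2·τ³=367/128

  seg 0: a=-1 b=7/2 c=0 d=-1/2
  seg 1: a=2 b=2 c=-3/2 d=1/2
S(7/4) = 367/128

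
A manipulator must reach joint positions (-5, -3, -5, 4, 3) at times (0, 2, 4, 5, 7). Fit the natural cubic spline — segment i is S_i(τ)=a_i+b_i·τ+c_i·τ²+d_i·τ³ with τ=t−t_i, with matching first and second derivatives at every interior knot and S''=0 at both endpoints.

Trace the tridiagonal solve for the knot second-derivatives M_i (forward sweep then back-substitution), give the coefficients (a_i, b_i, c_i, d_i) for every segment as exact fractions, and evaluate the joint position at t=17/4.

  seg 0: a=-5 b=337/128 c=0 d=-209/512
  seg 1: a=-3 b=-145/64 c=-627/256 d=789/512
  seg 2: a=-5 b=823/128 c=435/64 d=-541/128
  seg 3: a=4 b=235/32 c=-753/128 d=251/256
S(17/4) = -24853/8192

Δ: Δ0=1, Δ1=-1, Δ2=9, Δ3=-1/2
row 1: diag=8, rhs=-12; c'=1/4, d'=-3/2
row 2: denom=6−2·1/4=11/2; d'=(60−2·-3/2)/(11/2)=126/11
row 3: denom=6−1·2/11=64/11; d'=(-57−1·126/11)/(64/11)=-753/64
back: M3=-753/64
back: M2=126/11−2/11·-753/64=435/32
back: M1=-3/2−1/4·435/32=-627/128
M: M0=0, M1=-627/128, M2=435/32, M3=-753/64, M4=0
seg 0: a=-5, c=M0/2=0, d=(M1−M0)/(6·2)=-209/512, b=Δ0−h0·(2M0+M1)/6=337/128
seg 1: a=-3, c=M1/2=-627/256, d=(M2−M1)/(6·2)=789/512, b=Δ1−h1·(2M1+M2)/6=-145/64
seg 2: a=-5, c=M2/2=435/64, d=(M3−M2)/(6·1)=-541/128, b=Δ2−h2·(2M2+M3)/6=823/128
seg 3: a=4, c=M3/2=-753/128, d=(M4−M3)/(6·2)=251/256, b=Δ3−h3·(2M3+M4)/6=235/32
t_q=17/4 → seg 2, τ=1/4; S=-5+823/128·τ+435/64·τ²+-541/128·τ³=-24853/8192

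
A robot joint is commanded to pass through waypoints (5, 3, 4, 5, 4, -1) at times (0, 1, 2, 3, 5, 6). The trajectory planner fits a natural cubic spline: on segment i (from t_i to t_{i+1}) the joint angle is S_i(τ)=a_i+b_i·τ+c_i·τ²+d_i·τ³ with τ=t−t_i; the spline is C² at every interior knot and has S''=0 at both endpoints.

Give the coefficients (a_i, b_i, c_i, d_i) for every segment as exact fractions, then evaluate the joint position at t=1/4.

  seg 0: a=5 b=-213/76 c=0 d=61/76
  seg 1: a=3 b=-15/38 c=183/76 d=-77/76
  seg 2: a=4 b=105/76 c=-12/19 d=1/4
  seg 3: a=5 b=33/38 c=9/76 d=-61/152
  seg 4: a=4 b=-66/19 c=-87/38 d=29/38
S(1/4) = 20973/4864

Δ: Δ0=-2, Δ1=1, Δ2=1, Δ3=-1/2, Δ4=-5
row 1: diag=4, rhs=18; c'=1/4, d'=9/2
row 2: denom=4−1·1/4=15/4; d'=(0−1·9/2)/(15/4)=-6/5
row 3: denom=6−1·4/15=86/15; d'=(-9−1·-6/5)/(86/15)=-117/86
row 4: denom=6−2·15/43=228/43; d'=(-27−2·-117/86)/(228/43)=-87/19
back: M4=-87/19
back: M3=-117/86−15/43·-87/19=9/38
back: M2=-6/5−4/15·9/38=-24/19
back: M1=9/2−1/4·-24/19=183/38
M: M0=0, M1=183/38, M2=-24/19, M3=9/38, M4=-87/19, M5=0
seg 0: a=5, c=M0/2=0, d=(M1−M0)/(6·1)=61/76, b=Δ0−h0·(2M0+M1)/6=-213/76
seg 1: a=3, c=M1/2=183/76, d=(M2−M1)/(6·1)=-77/76, b=Δ1−h1·(2M1+M2)/6=-15/38
seg 2: a=4, c=M2/2=-12/19, d=(M3−M2)/(6·1)=1/4, b=Δ2−h2·(2M2+M3)/6=105/76
seg 3: a=5, c=M3/2=9/76, d=(M4−M3)/(6·2)=-61/152, b=Δ3−h3·(2M3+M4)/6=33/38
seg 4: a=4, c=M4/2=-87/38, d=(M5−M4)/(6·1)=29/38, b=Δ4−h4·(2M4+M5)/6=-66/19
t_q=1/4 → seg 0, τ=1/4; S=5+-213/76·τ+0·τ²+61/76·τ³=20973/4864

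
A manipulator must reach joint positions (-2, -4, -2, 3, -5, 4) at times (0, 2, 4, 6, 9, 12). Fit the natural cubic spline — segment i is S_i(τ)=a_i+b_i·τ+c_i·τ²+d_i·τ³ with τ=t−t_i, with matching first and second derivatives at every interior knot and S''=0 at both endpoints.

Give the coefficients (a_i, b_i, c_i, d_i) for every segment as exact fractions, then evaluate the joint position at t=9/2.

Δ: Δ0=-1, Δ1=1, Δ2=5/2, Δ3=-8/3, Δ4=3
row 1: diag=8, rhs=12; c'=1/4, d'=3/2
row 2: denom=8−2·1/4=15/2; d'=(9−2·3/2)/(15/2)=4/5
row 3: denom=10−2·4/15=142/15; d'=(-31−2·4/5)/(142/15)=-489/142
row 4: denom=12−3·45/142=1569/142; d'=(34−3·-489/142)/(1569/142)=6295/1569
back: M4=6295/1569
back: M3=-489/142−45/142·6295/1569=-2466/523
back: M2=4/5−4/15·-2466/523=1076/523
back: M1=3/2−1/4·1076/523=1031/1046
M: M0=0, M1=1031/1046, M2=1076/523, M3=-2466/523, M4=6295/1569, M5=0
seg 0: a=-2, c=M0/2=0, d=(M1−M0)/(6·2)=1031/12552, b=Δ0−h0·(2M0+M1)/6=-4169/3138
seg 1: a=-4, c=M1/2=1031/2092, d=(M2−M1)/(6·2)=1121/12552, b=Δ1−h1·(2M1+M2)/6=-538/1569
seg 2: a=-2, c=M2/2=538/523, d=(M3−M2)/(6·2)=-1771/3138, b=Δ2−h2·(2M2+M3)/6=8473/3138
seg 3: a=3, c=M3/2=-1233/523, d=(M4−M3)/(6·3)=13693/28242, b=Δ3−h3·(2M3+M4)/6=133/3138
seg 4: a=-5, c=M4/2=6295/3138, d=(M5−M4)/(6·3)=-6295/28242, b=Δ4−h4·(2M4+M5)/6=-1588/1569
t_q=9/2 → seg 2, τ=1/2; S=-2+8473/3138·τ+538/523·τ²+-1771/3138·τ³=-3877/8368

  seg 0: a=-2 b=-4169/3138 c=0 d=1031/12552
  seg 1: a=-4 b=-538/1569 c=1031/2092 d=1121/12552
  seg 2: a=-2 b=8473/3138 c=538/523 d=-1771/3138
  seg 3: a=3 b=133/3138 c=-1233/523 d=13693/28242
  seg 4: a=-5 b=-1588/1569 c=6295/3138 d=-6295/28242
S(9/2) = -3877/8368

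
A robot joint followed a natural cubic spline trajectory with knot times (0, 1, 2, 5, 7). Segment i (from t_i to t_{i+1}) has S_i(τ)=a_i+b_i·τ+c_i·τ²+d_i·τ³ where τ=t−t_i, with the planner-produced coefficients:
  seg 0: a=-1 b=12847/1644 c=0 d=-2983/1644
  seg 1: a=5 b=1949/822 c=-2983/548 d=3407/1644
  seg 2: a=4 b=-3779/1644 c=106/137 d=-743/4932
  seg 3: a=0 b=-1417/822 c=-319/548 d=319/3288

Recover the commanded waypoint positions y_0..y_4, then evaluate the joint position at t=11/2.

y_0=-1 y_1=5 y_2=4 y_3=0 y_4=-5
S(11/2) = -8727/8768

y_0 = S_0(0) = a_0 = -1
y_1 = S_1(0) = a_1 = 5
y_2 = S_2(0) = a_2 = 4
y_3 = S_3(0) = a_3 = 0
y_4 = S_3(2) = -5
t_q=11/2 is in segment 3 (τ=1/2); S_3(τ)=-8727/8768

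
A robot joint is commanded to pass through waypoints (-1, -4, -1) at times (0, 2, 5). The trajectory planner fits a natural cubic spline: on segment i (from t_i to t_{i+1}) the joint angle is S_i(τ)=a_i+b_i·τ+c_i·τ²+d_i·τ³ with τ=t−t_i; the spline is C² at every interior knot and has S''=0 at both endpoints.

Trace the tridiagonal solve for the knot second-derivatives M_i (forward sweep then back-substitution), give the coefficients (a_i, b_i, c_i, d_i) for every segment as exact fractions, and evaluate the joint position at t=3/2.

  seg 0: a=-1 b=-2 c=0 d=1/8
  seg 1: a=-4 b=-1/2 c=3/4 d=-1/12
S(3/2) = -229/64

Δ: Δ0=-3/2, Δ1=1
row 1: diag=10, rhs=15; c'=3/10, d'=3/2
back: M1=3/2
M: M0=0, M1=3/2, M2=0
seg 0: a=-1, c=M0/2=0, d=(M1−M0)/(6·2)=1/8, b=Δ0−h0·(2M0+M1)/6=-2
seg 1: a=-4, c=M1/2=3/4, d=(M2−M1)/(6·3)=-1/12, b=Δ1−h1·(2M1+M2)/6=-1/2
t_q=3/2 → seg 0, τ=3/2; S=-1+-2·τ+0·τ²+1/8·τ³=-229/64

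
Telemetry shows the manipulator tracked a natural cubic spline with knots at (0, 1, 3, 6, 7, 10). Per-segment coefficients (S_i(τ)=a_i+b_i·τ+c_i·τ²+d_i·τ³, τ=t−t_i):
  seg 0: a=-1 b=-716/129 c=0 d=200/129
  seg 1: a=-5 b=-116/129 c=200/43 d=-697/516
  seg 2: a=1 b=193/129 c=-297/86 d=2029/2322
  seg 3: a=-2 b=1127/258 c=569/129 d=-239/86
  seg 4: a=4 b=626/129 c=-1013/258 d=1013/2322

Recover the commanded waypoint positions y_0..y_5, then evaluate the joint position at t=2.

y_0=-1 y_1=-5 y_2=1 y_3=-2 y_4=4 y_5=-5
S(2) = -447/172

y_0 = S_0(0) = a_0 = -1
y_1 = S_1(0) = a_1 = -5
y_2 = S_2(0) = a_2 = 1
y_3 = S_3(0) = a_3 = -2
y_4 = S_4(0) = a_4 = 4
y_5 = S_4(3) = -5
t_q=2 is in segment 1 (τ=1); S_1(τ)=-447/172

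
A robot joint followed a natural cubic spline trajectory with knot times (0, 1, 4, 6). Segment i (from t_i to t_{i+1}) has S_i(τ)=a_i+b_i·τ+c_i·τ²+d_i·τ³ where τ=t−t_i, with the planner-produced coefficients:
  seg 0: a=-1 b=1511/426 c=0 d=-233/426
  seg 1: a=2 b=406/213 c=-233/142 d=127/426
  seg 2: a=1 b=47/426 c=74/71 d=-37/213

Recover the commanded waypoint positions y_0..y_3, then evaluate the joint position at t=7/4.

y_0 = S_0(0) = a_0 = -1
y_1 = S_1(0) = a_1 = 2
y_2 = S_2(0) = a_2 = 1
y_3 = S_2(2) = 4
t_q=7/4 is in segment 1 (τ=3/4); S_1(τ)=23923/9088

y_0=-1 y_1=2 y_2=1 y_3=4
S(7/4) = 23923/9088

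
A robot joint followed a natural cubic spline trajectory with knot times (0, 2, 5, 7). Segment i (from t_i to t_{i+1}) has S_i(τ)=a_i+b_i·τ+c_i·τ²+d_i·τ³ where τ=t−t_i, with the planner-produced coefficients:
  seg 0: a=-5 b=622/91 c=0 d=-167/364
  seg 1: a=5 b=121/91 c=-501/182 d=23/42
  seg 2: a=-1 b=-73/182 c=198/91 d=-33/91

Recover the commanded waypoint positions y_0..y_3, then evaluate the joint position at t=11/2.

y_0 = S_0(0) = a_0 = -5
y_1 = S_1(0) = a_1 = 5
y_2 = S_2(0) = a_2 = -1
y_3 = S_2(2) = 4
t_q=11/2 is in segment 2 (τ=1/2); S_2(τ)=-73/104

y_0=-5 y_1=5 y_2=-1 y_3=4
S(11/2) = -73/104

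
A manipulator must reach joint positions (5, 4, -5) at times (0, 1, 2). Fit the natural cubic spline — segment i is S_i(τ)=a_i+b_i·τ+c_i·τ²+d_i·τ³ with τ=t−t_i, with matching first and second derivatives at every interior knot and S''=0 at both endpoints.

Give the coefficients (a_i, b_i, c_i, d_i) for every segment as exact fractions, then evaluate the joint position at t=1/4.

  seg 0: a=5 b=1 c=0 d=-2
  seg 1: a=4 b=-5 c=-6 d=2
S(1/4) = 167/32

Δ: Δ0=-1, Δ1=-9
row 1: diag=4, rhs=-48; c'=1/4, d'=-12
back: M1=-12
M: M0=0, M1=-12, M2=0
seg 0: a=5, c=M0/2=0, d=(M1−M0)/(6·1)=-2, b=Δ0−h0·(2M0+M1)/6=1
seg 1: a=4, c=M1/2=-6, d=(M2−M1)/(6·1)=2, b=Δ1−h1·(2M1+M2)/6=-5
t_q=1/4 → seg 0, τ=1/4; S=5+1·τ+0·τ²+-2·τ³=167/32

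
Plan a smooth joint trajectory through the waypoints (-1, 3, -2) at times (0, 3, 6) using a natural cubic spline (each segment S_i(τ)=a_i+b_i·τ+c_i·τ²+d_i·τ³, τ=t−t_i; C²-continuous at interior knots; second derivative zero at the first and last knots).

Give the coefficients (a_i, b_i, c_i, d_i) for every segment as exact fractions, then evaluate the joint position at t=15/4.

Δ: Δ0=4/3, Δ1=-5/3
row 1: diag=12, rhs=-18; c'=1/4, d'=-3/2
back: M1=-3/2
M: M0=0, M1=-3/2, M2=0
seg 0: a=-1, c=M0/2=0, d=(M1−M0)/(6·3)=-1/12, b=Δ0−h0·(2M0+M1)/6=25/12
seg 1: a=3, c=M1/2=-3/4, d=(M2−M1)/(6·3)=1/12, b=Δ1−h1·(2M1+M2)/6=-1/6
t_q=15/4 → seg 1, τ=3/4; S=3+-1/6·τ+-3/4·τ²+1/12·τ³=637/256

  seg 0: a=-1 b=25/12 c=0 d=-1/12
  seg 1: a=3 b=-1/6 c=-3/4 d=1/12
S(15/4) = 637/256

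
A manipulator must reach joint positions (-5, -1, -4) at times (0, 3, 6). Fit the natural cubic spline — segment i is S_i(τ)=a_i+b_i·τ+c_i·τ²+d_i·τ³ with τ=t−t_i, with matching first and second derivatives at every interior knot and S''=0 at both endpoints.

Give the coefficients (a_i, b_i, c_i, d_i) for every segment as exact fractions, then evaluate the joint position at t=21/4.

Δ: Δ0=4/3, Δ1=-1
row 1: diag=12, rhs=-14; c'=1/4, d'=-7/6
back: M1=-7/6
M: M0=0, M1=-7/6, M2=0
seg 0: a=-5, c=M0/2=0, d=(M1−M0)/(6·3)=-7/108, b=Δ0−h0·(2M0+M1)/6=23/12
seg 1: a=-1, c=M1/2=-7/12, d=(M2−M1)/(6·3)=7/108, b=Δ1−h1·(2M1+M2)/6=1/6
t_q=21/4 → seg 1, τ=9/4; S=-1+1/6·τ+-7/12·τ²+7/108·τ³=-727/256

  seg 0: a=-5 b=23/12 c=0 d=-7/108
  seg 1: a=-1 b=1/6 c=-7/12 d=7/108
S(21/4) = -727/256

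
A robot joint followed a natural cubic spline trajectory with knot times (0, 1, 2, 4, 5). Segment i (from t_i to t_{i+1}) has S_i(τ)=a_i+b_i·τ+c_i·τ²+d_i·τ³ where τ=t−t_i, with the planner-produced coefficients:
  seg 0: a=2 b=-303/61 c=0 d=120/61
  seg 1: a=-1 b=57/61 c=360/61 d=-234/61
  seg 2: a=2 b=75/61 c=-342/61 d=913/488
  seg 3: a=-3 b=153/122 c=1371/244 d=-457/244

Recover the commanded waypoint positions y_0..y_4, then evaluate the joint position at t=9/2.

y_0 = S_0(0) = a_0 = 2
y_1 = S_1(0) = a_1 = -1
y_2 = S_2(0) = a_2 = 2
y_3 = S_3(0) = a_3 = -3
y_4 = S_3(1) = 2
t_q=9/2 is in segment 3 (τ=1/2); S_3(τ)=-2347/1952

y_0=2 y_1=-1 y_2=2 y_3=-3 y_4=2
S(9/2) = -2347/1952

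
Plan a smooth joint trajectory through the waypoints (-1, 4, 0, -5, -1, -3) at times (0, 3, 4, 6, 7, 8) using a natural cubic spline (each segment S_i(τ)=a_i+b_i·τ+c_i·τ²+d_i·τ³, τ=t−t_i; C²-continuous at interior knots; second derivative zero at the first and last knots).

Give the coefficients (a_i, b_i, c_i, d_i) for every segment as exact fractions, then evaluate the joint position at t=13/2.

  seg 0: a=-1 b=21443/5718 c=0 d=-3971/17154
  seg 1: a=4 b=-7148/2859 c=-3971/1906 d=3337/5718
  seg 2: a=0 b=-28111/5718 c=-317/953 d=4405/5718
  seg 3: a=-5 b=17141/5718 c=4088/953 d=-18797/5718
  seg 4: a=-1 b=4903/2859 c=-10621/1906 d=10621/5718
S(13/2) = -43299/15248

Δ: Δ0=5/3, Δ1=-4, Δ2=-5/2, Δ3=4, Δ4=-2
row 1: diag=8, rhs=-34; c'=1/8, d'=-17/4
row 2: denom=6−1·1/8=47/8; d'=(9−1·-17/4)/(47/8)=106/47
row 3: denom=6−2·16/47=250/47; d'=(39−2·106/47)/(250/47)=1621/250
row 4: denom=4−1·47/250=953/250; d'=(-36−1·1621/250)/(953/250)=-10621/953
back: M4=-10621/953
back: M3=1621/250−47/250·-10621/953=8176/953
back: M2=106/47−16/47·8176/953=-634/953
back: M1=-17/4−1/8·-634/953=-3971/953
M: M0=0, M1=-3971/953, M2=-634/953, M3=8176/953, M4=-10621/953, M5=0
seg 0: a=-1, c=M0/2=0, d=(M1−M0)/(6·3)=-3971/17154, b=Δ0−h0·(2M0+M1)/6=21443/5718
seg 1: a=4, c=M1/2=-3971/1906, d=(M2−M1)/(6·1)=3337/5718, b=Δ1−h1·(2M1+M2)/6=-7148/2859
seg 2: a=0, c=M2/2=-317/953, d=(M3−M2)/(6·2)=4405/5718, b=Δ2−h2·(2M2+M3)/6=-28111/5718
seg 3: a=-5, c=M3/2=4088/953, d=(M4−M3)/(6·1)=-18797/5718, b=Δ3−h3·(2M3+M4)/6=17141/5718
seg 4: a=-1, c=M4/2=-10621/1906, d=(M5−M4)/(6·1)=10621/5718, b=Δ4−h4·(2M4+M5)/6=4903/2859
t_q=13/2 → seg 3, τ=1/2; S=-5+17141/5718·τ+4088/953·τ²+-18797/5718·τ³=-43299/15248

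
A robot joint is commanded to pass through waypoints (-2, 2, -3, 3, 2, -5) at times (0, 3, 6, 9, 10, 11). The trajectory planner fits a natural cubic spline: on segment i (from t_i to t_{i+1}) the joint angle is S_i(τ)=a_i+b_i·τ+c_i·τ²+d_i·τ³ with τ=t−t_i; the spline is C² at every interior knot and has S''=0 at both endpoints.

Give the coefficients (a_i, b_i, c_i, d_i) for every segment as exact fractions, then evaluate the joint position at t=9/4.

Δ: Δ0=4/3, Δ1=-5/3, Δ2=2, Δ3=-1, Δ4=-7
row 1: diag=12, rhs=-18; c'=1/4, d'=-3/2
row 2: denom=12−3·1/4=45/4; d'=(22−3·-3/2)/(45/4)=106/45
row 3: denom=8−3·4/15=36/5; d'=(-18−3·106/45)/(36/5)=-94/27
row 4: denom=4−1·5/36=139/36; d'=(-36−1·-94/27)/(139/36)=-3512/417
back: M4=-3512/417
back: M3=-94/27−5/36·-3512/417=-964/417
back: M2=106/45−4/15·-964/417=3718/1251
back: M1=-3/2−1/4·3718/1251=-2806/1251
M: M0=0, M1=-2806/1251, M2=3718/1251, M3=-964/417, M4=-3512/417, M5=0
seg 0: a=-2, c=M0/2=0, d=(M1−M0)/(6·3)=-1403/11259, b=Δ0−h0·(2M0+M1)/6=3071/1251
seg 1: a=2, c=M1/2=-1403/1251, d=(M2−M1)/(6·3)=3262/11259, b=Δ1−h1·(2M1+M2)/6=-1138/1251
seg 2: a=-3, c=M2/2=1859/1251, d=(M3−M2)/(6·3)=-3305/11259, b=Δ2−h2·(2M2+M3)/6=230/1251
seg 3: a=3, c=M3/2=-482/417, d=(M4−M3)/(6·1)=-1274/1251, b=Δ3−h3·(2M3+M4)/6=1469/1251
seg 4: a=2, c=M4/2=-1756/417, d=(M5−M4)/(6·1)=1756/1251, b=Δ4−h4·(2M4+M5)/6=-5245/1251
t_q=9/4 → seg 0, τ=9/4; S=-2+3071/1251·τ+0·τ²+-1403/11259·τ³=18717/8896

  seg 0: a=-2 b=3071/1251 c=0 d=-1403/11259
  seg 1: a=2 b=-1138/1251 c=-1403/1251 d=3262/11259
  seg 2: a=-3 b=230/1251 c=1859/1251 d=-3305/11259
  seg 3: a=3 b=1469/1251 c=-482/417 d=-1274/1251
  seg 4: a=2 b=-5245/1251 c=-1756/417 d=1756/1251
S(9/4) = 18717/8896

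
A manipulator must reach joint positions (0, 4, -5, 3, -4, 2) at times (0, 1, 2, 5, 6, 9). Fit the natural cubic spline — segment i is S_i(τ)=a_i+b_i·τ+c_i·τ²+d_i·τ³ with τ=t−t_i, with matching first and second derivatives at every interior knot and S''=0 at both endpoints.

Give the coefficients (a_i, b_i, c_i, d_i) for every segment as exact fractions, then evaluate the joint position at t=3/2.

  seg 0: a=0 b=2654/333 c=0 d=-1322/333
  seg 1: a=4 b=-1312/333 c=-1322/111 d=2281/333
  seg 2: a=-5 b=-2401/333 c=959/111 d=-5342/2997
  seg 3: a=3 b=-1165/333 c=-2465/333 d=433/111
  seg 4: a=-4 b=-2198/333 c=1432/333 d=-1432/2997
S(3/2) = -27/296

Δ: Δ0=4, Δ1=-9, Δ2=8/3, Δ3=-7, Δ4=2
row 1: diag=4, rhs=-78; c'=1/4, d'=-39/2
row 2: denom=8−1·1/4=31/4; d'=(70−1·-39/2)/(31/4)=358/31
row 3: denom=8−3·12/31=212/31; d'=(-58−3·358/31)/(212/31)=-718/53
row 4: denom=8−1·31/212=1665/212; d'=(54−1·-718/53)/(1665/212)=2864/333
back: M4=2864/333
back: M3=-718/53−31/212·2864/333=-4930/333
back: M2=358/31−12/31·-4930/333=1918/111
back: M1=-39/2−1/4·1918/111=-2644/111
M: M0=0, M1=-2644/111, M2=1918/111, M3=-4930/333, M4=2864/333, M5=0
seg 0: a=0, c=M0/2=0, d=(M1−M0)/(6·1)=-1322/333, b=Δ0−h0·(2M0+M1)/6=2654/333
seg 1: a=4, c=M1/2=-1322/111, d=(M2−M1)/(6·1)=2281/333, b=Δ1−h1·(2M1+M2)/6=-1312/333
seg 2: a=-5, c=M2/2=959/111, d=(M3−M2)/(6·3)=-5342/2997, b=Δ2−h2·(2M2+M3)/6=-2401/333
seg 3: a=3, c=M3/2=-2465/333, d=(M4−M3)/(6·1)=433/111, b=Δ3−h3·(2M3+M4)/6=-1165/333
seg 4: a=-4, c=M4/2=1432/333, d=(M5−M4)/(6·3)=-1432/2997, b=Δ4−h4·(2M4+M5)/6=-2198/333
t_q=3/2 → seg 1, τ=1/2; S=4+-1312/333·τ+-1322/111·τ²+2281/333·τ³=-27/296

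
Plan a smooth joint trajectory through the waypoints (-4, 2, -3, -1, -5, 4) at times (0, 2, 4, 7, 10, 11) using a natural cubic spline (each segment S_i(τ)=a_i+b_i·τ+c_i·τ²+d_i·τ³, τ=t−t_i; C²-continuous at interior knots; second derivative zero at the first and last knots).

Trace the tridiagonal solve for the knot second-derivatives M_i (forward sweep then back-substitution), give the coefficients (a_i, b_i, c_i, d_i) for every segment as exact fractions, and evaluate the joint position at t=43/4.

  seg 0: a=-4 b=7138/1509 c=0 d=-2611/6036
  seg 1: a=2 b=-695/1509 c=-2611/1006 d=9511/12072
  seg 2: a=-3 b=-4189/3018 c=4289/2012 d=-2911/6036
  seg 3: a=-1 b=-9773/6036 c=-1111/503 d=13907/18108
  seg 4: a=-5 b=17699/3018 c=9463/2012 d=-9463/6036
S(43/4) = 178029/128768

Δ: Δ0=3, Δ1=-5/2, Δ2=2/3, Δ3=-4/3, Δ4=9
row 1: diag=8, rhs=-33; c'=1/4, d'=-33/8
row 2: denom=10−2·1/4=19/2; d'=(19−2·-33/8)/(19/2)=109/38
row 3: denom=12−3·6/19=210/19; d'=(-12−3·109/38)/(210/19)=-261/140
row 4: denom=8−3·19/70=503/70; d'=(62−3·-261/140)/(503/70)=9463/1006
back: M4=9463/1006
back: M3=-261/140−19/70·9463/1006=-2222/503
back: M2=109/38−6/19·-2222/503=4289/1006
back: M1=-33/8−1/4·4289/1006=-2611/503
M: M0=0, M1=-2611/503, M2=4289/1006, M3=-2222/503, M4=9463/1006, M5=0
seg 0: a=-4, c=M0/2=0, d=(M1−M0)/(6·2)=-2611/6036, b=Δ0−h0·(2M0+M1)/6=7138/1509
seg 1: a=2, c=M1/2=-2611/1006, d=(M2−M1)/(6·2)=9511/12072, b=Δ1−h1·(2M1+M2)/6=-695/1509
seg 2: a=-3, c=M2/2=4289/2012, d=(M3−M2)/(6·3)=-2911/6036, b=Δ2−h2·(2M2+M3)/6=-4189/3018
seg 3: a=-1, c=M3/2=-1111/503, d=(M4−M3)/(6·3)=13907/18108, b=Δ3−h3·(2M3+M4)/6=-9773/6036
seg 4: a=-5, c=M4/2=9463/2012, d=(M5−M4)/(6·1)=-9463/6036, b=Δ4−h4·(2M4+M5)/6=17699/3018
t_q=43/4 → seg 4, τ=3/4; S=-5+17699/3018·τ+9463/2012·τ²+-9463/6036·τ³=178029/128768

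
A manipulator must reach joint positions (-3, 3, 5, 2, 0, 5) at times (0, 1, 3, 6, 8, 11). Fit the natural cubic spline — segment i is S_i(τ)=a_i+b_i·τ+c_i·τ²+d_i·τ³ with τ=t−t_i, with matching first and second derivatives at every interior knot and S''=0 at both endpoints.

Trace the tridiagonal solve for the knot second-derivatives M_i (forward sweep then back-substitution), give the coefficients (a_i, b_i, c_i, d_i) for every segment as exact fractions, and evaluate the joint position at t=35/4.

Δ: Δ0=6, Δ1=1, Δ2=-1, Δ3=-1, Δ4=5/3
row 1: diag=6, rhs=-30; c'=1/3, d'=-5
row 2: denom=10−2·1/3=28/3; d'=(-12−2·-5)/(28/3)=-3/14
row 3: denom=10−3·9/28=253/28; d'=(0−3·-3/14)/(253/28)=18/253
row 4: denom=10−2·56/253=2418/253; d'=(16−2·18/253)/(2418/253)=2006/1209
back: M4=2006/1209
back: M3=18/253−56/253·2006/1209=-358/1209
back: M2=-3/14−9/28·-358/1209=-48/403
back: M1=-5−1/3·-48/403=-1999/403
M: M0=0, M1=-1999/403, M2=-48/403, M3=-358/1209, M4=2006/1209, M5=0
seg 0: a=-3, c=M0/2=0, d=(M1−M0)/(6·1)=-1999/2418, b=Δ0−h0·(2M0+M1)/6=16507/2418
seg 1: a=3, c=M1/2=-1999/806, d=(M2−M1)/(6·2)=1951/4836, b=Δ1−h1·(2M1+M2)/6=5255/1209
seg 2: a=5, c=M2/2=-24/403, d=(M3−M2)/(6·3)=-107/10881, b=Δ2−h2·(2M2+M3)/6=-886/1209
seg 3: a=2, c=M3/2=-179/1209, d=(M4−M3)/(6·2)=197/1209, b=Δ3−h3·(2M3+M4)/6=-1639/1209
seg 4: a=0, c=M4/2=1003/1209, d=(M5−M4)/(6·3)=-1003/10881, b=Δ4−h4·(2M4+M5)/6=3/403
t_q=35/4 → seg 4, τ=3/4; S=0+3/403·τ+1003/1209·τ²+-1003/10881·τ³=11177/25792

  seg 0: a=-3 b=16507/2418 c=0 d=-1999/2418
  seg 1: a=3 b=5255/1209 c=-1999/806 d=1951/4836
  seg 2: a=5 b=-886/1209 c=-24/403 d=-107/10881
  seg 3: a=2 b=-1639/1209 c=-179/1209 d=197/1209
  seg 4: a=0 b=3/403 c=1003/1209 d=-1003/10881
S(35/4) = 11177/25792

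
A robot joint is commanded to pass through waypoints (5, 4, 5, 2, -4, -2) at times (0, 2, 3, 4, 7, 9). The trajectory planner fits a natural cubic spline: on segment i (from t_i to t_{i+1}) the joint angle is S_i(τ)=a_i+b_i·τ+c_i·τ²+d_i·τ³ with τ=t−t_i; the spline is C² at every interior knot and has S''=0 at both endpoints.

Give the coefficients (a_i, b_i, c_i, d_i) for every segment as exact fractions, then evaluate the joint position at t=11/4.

Δ: Δ0=-1/2, Δ1=1, Δ2=-3, Δ3=-2, Δ4=1
row 1: diag=6, rhs=9; c'=1/6, d'=3/2
row 2: denom=4−1·1/6=23/6; d'=(-24−1·3/2)/(23/6)=-153/23
row 3: denom=8−1·6/23=178/23; d'=(6−1·-153/23)/(178/23)=291/178
row 4: denom=10−3·69/178=1573/178; d'=(18−3·291/178)/(1573/178)=2331/1573
back: M4=2331/1573
back: M3=291/178−69/178·2331/1573=1668/1573
back: M2=-153/23−6/23·1668/1573=-10899/1573
back: M1=3/2−1/6·-10899/1573=4176/1573
M: M0=0, M1=4176/1573, M2=-10899/1573, M3=1668/1573, M4=2331/1573, M5=0
seg 0: a=5, c=M0/2=0, d=(M1−M0)/(6·2)=348/1573, b=Δ0−h0·(2M0+M1)/6=-4357/3146
seg 1: a=4, c=M1/2=2088/1573, d=(M2−M1)/(6·1)=-5025/3146, b=Δ1−h1·(2M1+M2)/6=3995/3146
seg 2: a=5, c=M2/2=-10899/3146, d=(M3−M2)/(6·1)=4189/3146, b=Δ2−h2·(2M2+M3)/6=-124/143
seg 3: a=2, c=M3/2=834/1573, d=(M4−M3)/(6·3)=17/726, b=Δ3−h3·(2M3+M4)/6=-11959/3146
seg 4: a=-4, c=M4/2=2331/3146, d=(M5−M4)/(6·2)=-777/6292, b=Δ4−h4·(2M4+M5)/6=19/1573
t_q=11/4 → seg 1, τ=3/4; S=4+3995/3146·τ+2088/1573·τ²+-5025/3146·τ³=1011797/201344

  seg 0: a=5 b=-4357/3146 c=0 d=348/1573
  seg 1: a=4 b=3995/3146 c=2088/1573 d=-5025/3146
  seg 2: a=5 b=-124/143 c=-10899/3146 d=4189/3146
  seg 3: a=2 b=-11959/3146 c=834/1573 d=17/726
  seg 4: a=-4 b=19/1573 c=2331/3146 d=-777/6292
S(11/4) = 1011797/201344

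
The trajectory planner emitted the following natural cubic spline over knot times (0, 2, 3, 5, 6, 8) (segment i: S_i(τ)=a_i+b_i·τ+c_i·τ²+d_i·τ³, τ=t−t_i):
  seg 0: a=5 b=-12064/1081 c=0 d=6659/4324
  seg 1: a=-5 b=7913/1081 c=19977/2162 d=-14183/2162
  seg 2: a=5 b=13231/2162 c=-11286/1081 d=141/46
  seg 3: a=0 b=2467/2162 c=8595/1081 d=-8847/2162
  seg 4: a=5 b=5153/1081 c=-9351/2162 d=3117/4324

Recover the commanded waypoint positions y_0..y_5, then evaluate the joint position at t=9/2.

y_0 = S_0(0) = a_0 = 5
y_1 = S_1(0) = a_1 = -5
y_2 = S_2(0) = a_2 = 5
y_3 = S_3(0) = a_3 = 0
y_4 = S_4(0) = a_4 = 5
y_5 = S_4(2) = 3
t_q=9/2 is in segment 2 (τ=3/2); S_2(τ)=17885/17296

y_0=5 y_1=-5 y_2=5 y_3=0 y_4=5 y_5=3
S(9/2) = 17885/17296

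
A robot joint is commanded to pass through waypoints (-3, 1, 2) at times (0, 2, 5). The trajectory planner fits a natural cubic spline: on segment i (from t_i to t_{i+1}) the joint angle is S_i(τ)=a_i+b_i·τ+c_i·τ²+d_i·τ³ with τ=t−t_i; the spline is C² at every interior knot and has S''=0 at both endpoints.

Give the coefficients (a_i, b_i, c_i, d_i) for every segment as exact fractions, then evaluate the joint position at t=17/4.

  seg 0: a=-3 b=7/3 c=0 d=-1/12
  seg 1: a=1 b=4/3 c=-1/2 d=1/18
S(17/4) = 269/128

Δ: Δ0=2, Δ1=1/3
row 1: diag=10, rhs=-10; c'=3/10, d'=-1
back: M1=-1
M: M0=0, M1=-1, M2=0
seg 0: a=-3, c=M0/2=0, d=(M1−M0)/(6·2)=-1/12, b=Δ0−h0·(2M0+M1)/6=7/3
seg 1: a=1, c=M1/2=-1/2, d=(M2−M1)/(6·3)=1/18, b=Δ1−h1·(2M1+M2)/6=4/3
t_q=17/4 → seg 1, τ=9/4; S=1+4/3·τ+-1/2·τ²+1/18·τ³=269/128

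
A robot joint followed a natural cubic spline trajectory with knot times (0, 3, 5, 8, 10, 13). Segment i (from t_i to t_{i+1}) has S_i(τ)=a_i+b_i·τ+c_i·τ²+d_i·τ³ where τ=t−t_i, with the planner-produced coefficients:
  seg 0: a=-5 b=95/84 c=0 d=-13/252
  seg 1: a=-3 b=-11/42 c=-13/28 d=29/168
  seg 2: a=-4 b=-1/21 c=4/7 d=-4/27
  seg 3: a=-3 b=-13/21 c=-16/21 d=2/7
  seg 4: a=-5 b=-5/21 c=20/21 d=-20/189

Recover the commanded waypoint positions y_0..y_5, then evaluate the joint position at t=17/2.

y_0 = S_0(0) = a_0 = -5
y_1 = S_1(0) = a_1 = -3
y_2 = S_2(0) = a_2 = -4
y_3 = S_3(0) = a_3 = -3
y_4 = S_4(0) = a_4 = -5
y_5 = S_4(3) = 0
t_q=17/2 is in segment 3 (τ=1/2); S_3(τ)=-97/28

y_0=-5 y_1=-3 y_2=-4 y_3=-3 y_4=-5 y_5=0
S(17/2) = -97/28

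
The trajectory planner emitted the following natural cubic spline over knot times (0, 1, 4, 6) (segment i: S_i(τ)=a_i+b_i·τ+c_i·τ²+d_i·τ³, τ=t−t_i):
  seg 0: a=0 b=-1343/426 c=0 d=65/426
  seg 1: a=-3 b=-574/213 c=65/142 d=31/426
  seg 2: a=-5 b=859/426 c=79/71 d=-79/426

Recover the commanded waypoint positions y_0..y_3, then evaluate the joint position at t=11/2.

y_0=0 y_1=-3 y_2=-5 y_3=2
S(11/2) = -111/1136

y_0 = S_0(0) = a_0 = 0
y_1 = S_1(0) = a_1 = -3
y_2 = S_2(0) = a_2 = -5
y_3 = S_2(2) = 2
t_q=11/2 is in segment 2 (τ=3/2); S_2(τ)=-111/1136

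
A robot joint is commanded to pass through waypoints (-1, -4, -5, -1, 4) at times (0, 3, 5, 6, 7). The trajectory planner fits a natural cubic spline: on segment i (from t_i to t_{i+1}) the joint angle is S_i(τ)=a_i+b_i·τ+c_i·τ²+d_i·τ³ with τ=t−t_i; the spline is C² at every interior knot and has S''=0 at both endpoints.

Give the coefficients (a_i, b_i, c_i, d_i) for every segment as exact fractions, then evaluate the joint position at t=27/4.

  seg 0: a=-1 b=-293/428 c=0 d=-15/428
  seg 1: a=-4 b=-349/214 c=-135/428 d=377/856
  seg 2: a=-5 b=256/107 c=249/107 d=-77/107
  seg 3: a=-1 b=523/107 c=18/107 d=-6/107
S(27/4) = 9371/3424

Δ: Δ0=-1, Δ1=-1/2, Δ2=4, Δ3=5
row 1: diag=10, rhs=3; c'=1/5, d'=3/10
row 2: denom=6−2·1/5=28/5; d'=(27−2·3/10)/(28/5)=33/7
row 3: denom=4−1·5/28=107/28; d'=(6−1·33/7)/(107/28)=36/107
back: M3=36/107
back: M2=33/7−5/28·36/107=498/107
back: M1=3/10−1/5·498/107=-135/214
M: M0=0, M1=-135/214, M2=498/107, M3=36/107, M4=0
seg 0: a=-1, c=M0/2=0, d=(M1−M0)/(6·3)=-15/428, b=Δ0−h0·(2M0+M1)/6=-293/428
seg 1: a=-4, c=M1/2=-135/428, d=(M2−M1)/(6·2)=377/856, b=Δ1−h1·(2M1+M2)/6=-349/214
seg 2: a=-5, c=M2/2=249/107, d=(M3−M2)/(6·1)=-77/107, b=Δ2−h2·(2M2+M3)/6=256/107
seg 3: a=-1, c=M3/2=18/107, d=(M4−M3)/(6·1)=-6/107, b=Δ3−h3·(2M3+M4)/6=523/107
t_q=27/4 → seg 3, τ=3/4; S=-1+523/107·τ+18/107·τ²+-6/107·τ³=9371/3424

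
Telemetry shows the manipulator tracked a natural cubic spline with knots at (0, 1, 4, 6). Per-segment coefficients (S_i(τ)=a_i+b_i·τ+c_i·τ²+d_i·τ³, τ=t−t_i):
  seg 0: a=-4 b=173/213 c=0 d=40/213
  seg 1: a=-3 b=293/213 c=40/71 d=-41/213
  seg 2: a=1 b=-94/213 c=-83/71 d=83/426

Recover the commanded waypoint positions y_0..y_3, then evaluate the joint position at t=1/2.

y_0 = S_0(0) = a_0 = -4
y_1 = S_1(0) = a_1 = -3
y_2 = S_2(0) = a_2 = 1
y_3 = S_2(2) = -3
t_q=1/2 is in segment 0 (τ=1/2); S_0(τ)=-507/142

y_0=-4 y_1=-3 y_2=1 y_3=-3
S(1/2) = -507/142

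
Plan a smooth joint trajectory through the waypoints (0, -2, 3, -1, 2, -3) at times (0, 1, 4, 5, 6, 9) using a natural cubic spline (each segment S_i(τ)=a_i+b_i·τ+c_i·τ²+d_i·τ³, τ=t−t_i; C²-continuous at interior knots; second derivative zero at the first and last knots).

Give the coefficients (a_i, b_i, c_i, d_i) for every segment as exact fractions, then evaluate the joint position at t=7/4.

  seg 0: a=0 b=-4871/1641 c=0 d=1589/1641
  seg 1: a=-2 b=-104/1641 c=1589/547 d=-11462/14769
  seg 2: a=3 b=-5888/1641 c=-6695/1641 d=6019/1641
  seg 3: a=-1 b=-407/547 c=11362/1641 d=-5218/1641
  seg 4: a=2 b=5849/1641 c=-4292/1641 d=4292/14769
S(7/4) = -12969/17504

Δ: Δ0=-2, Δ1=5/3, Δ2=-4, Δ3=3, Δ4=-5/3
row 1: diag=8, rhs=22; c'=3/8, d'=11/4
row 2: denom=8−3·3/8=55/8; d'=(-34−3·11/4)/(55/8)=-338/55
row 3: denom=4−1·8/55=212/55; d'=(42−1·-338/55)/(212/55)=662/53
row 4: denom=8−1·55/212=1641/212; d'=(-28−1·662/53)/(1641/212)=-8584/1641
back: M4=-8584/1641
back: M3=662/53−55/212·-8584/1641=22724/1641
back: M2=-338/55−8/55·22724/1641=-13390/1641
back: M1=11/4−3/8·-13390/1641=3178/547
M: M0=0, M1=3178/547, M2=-13390/1641, M3=22724/1641, M4=-8584/1641, M5=0
seg 0: a=0, c=M0/2=0, d=(M1−M0)/(6·1)=1589/1641, b=Δ0−h0·(2M0+M1)/6=-4871/1641
seg 1: a=-2, c=M1/2=1589/547, d=(M2−M1)/(6·3)=-11462/14769, b=Δ1−h1·(2M1+M2)/6=-104/1641
seg 2: a=3, c=M2/2=-6695/1641, d=(M3−M2)/(6·1)=6019/1641, b=Δ2−h2·(2M2+M3)/6=-5888/1641
seg 3: a=-1, c=M3/2=11362/1641, d=(M4−M3)/(6·1)=-5218/1641, b=Δ3−h3·(2M3+M4)/6=-407/547
seg 4: a=2, c=M4/2=-4292/1641, d=(M5−M4)/(6·3)=4292/14769, b=Δ4−h4·(2M4+M5)/6=5849/1641
t_q=7/4 → seg 1, τ=3/4; S=-2+-104/1641·τ+1589/547·τ²+-11462/14769·τ³=-12969/17504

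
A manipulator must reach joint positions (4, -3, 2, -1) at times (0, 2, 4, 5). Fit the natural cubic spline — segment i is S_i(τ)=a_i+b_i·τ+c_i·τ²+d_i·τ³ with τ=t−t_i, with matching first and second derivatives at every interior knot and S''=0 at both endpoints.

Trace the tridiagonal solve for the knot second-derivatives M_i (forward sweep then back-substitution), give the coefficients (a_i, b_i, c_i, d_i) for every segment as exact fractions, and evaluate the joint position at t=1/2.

  seg 0: a=4 b=-62/11 c=0 d=47/88
  seg 1: a=-3 b=17/22 c=141/44 d=-103/88
  seg 2: a=2 b=-5/11 c=-42/11 d=14/11
S(1/2) = 879/704

Δ: Δ0=-7/2, Δ1=5/2, Δ2=-3
row 1: diag=8, rhs=36; c'=1/4, d'=9/2
row 2: denom=6−2·1/4=11/2; d'=(-33−2·9/2)/(11/2)=-84/11
back: M2=-84/11
back: M1=9/2−1/4·-84/11=141/22
M: M0=0, M1=141/22, M2=-84/11, M3=0
seg 0: a=4, c=M0/2=0, d=(M1−M0)/(6·2)=47/88, b=Δ0−h0·(2M0+M1)/6=-62/11
seg 1: a=-3, c=M1/2=141/44, d=(M2−M1)/(6·2)=-103/88, b=Δ1−h1·(2M1+M2)/6=17/22
seg 2: a=2, c=M2/2=-42/11, d=(M3−M2)/(6·1)=14/11, b=Δ2−h2·(2M2+M3)/6=-5/11
t_q=1/2 → seg 0, τ=1/2; S=4+-62/11·τ+0·τ²+47/88·τ³=879/704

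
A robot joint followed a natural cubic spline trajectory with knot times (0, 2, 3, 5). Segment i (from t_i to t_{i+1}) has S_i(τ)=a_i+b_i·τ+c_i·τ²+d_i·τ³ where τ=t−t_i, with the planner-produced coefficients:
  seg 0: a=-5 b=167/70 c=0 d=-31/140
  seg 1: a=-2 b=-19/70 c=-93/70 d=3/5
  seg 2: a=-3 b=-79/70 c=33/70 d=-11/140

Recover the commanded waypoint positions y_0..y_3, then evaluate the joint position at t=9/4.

y_0 = S_0(0) = a_0 = -5
y_1 = S_1(0) = a_1 = -2
y_2 = S_2(0) = a_2 = -3
y_3 = S_2(2) = -4
t_q=9/4 is in segment 1 (τ=1/4); S_1(τ)=-4797/2240

y_0=-5 y_1=-2 y_2=-3 y_3=-4
S(9/4) = -4797/2240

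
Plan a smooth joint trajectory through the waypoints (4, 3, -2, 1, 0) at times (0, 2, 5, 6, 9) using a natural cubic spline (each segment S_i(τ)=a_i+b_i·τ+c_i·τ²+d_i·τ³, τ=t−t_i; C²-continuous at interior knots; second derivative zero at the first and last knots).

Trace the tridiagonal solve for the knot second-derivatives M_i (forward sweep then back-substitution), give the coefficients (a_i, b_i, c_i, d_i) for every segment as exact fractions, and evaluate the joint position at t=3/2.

  seg 0: a=4 b=56/279 c=0 d=-391/2232
  seg 1: a=3 b=-1061/558 c=-391/372 d=3781/10044
  seg 2: a=-2 b=2183/1116 c=652/279 d=-481/372
  seg 3: a=1 b=1535/558 c=-1721/1116 d=1721/10044
S(3/2) = 22081/5952

Δ: Δ0=-1/2, Δ1=-5/3, Δ2=3, Δ3=-1/3
row 1: diag=10, rhs=-7; c'=3/10, d'=-7/10
row 2: denom=8−3·3/10=71/10; d'=(28−3·-7/10)/(71/10)=301/71
row 3: denom=8−1·10/71=558/71; d'=(-20−1·301/71)/(558/71)=-1721/558
back: M3=-1721/558
back: M2=301/71−10/71·-1721/558=1304/279
back: M1=-7/10−3/10·1304/279=-391/186
M: M0=0, M1=-391/186, M2=1304/279, M3=-1721/558, M4=0
seg 0: a=4, c=M0/2=0, d=(M1−M0)/(6·2)=-391/2232, b=Δ0−h0·(2M0+M1)/6=56/279
seg 1: a=3, c=M1/2=-391/372, d=(M2−M1)/(6·3)=3781/10044, b=Δ1−h1·(2M1+M2)/6=-1061/558
seg 2: a=-2, c=M2/2=652/279, d=(M3−M2)/(6·1)=-481/372, b=Δ2−h2·(2M2+M3)/6=2183/1116
seg 3: a=1, c=M3/2=-1721/1116, d=(M4−M3)/(6·3)=1721/10044, b=Δ3−h3·(2M3+M4)/6=1535/558
t_q=3/2 → seg 0, τ=3/2; S=4+56/279·τ+0·τ²+-391/2232·τ³=22081/5952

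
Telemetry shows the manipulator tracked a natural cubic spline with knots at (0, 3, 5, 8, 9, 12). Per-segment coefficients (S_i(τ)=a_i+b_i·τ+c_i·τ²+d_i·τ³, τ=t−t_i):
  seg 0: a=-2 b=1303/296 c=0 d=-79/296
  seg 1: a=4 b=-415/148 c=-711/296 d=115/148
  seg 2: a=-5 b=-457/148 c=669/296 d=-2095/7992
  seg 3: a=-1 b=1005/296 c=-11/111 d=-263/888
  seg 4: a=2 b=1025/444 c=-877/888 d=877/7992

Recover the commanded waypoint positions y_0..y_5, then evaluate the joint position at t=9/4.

y_0 = S_0(0) = a_0 = -2
y_1 = S_1(0) = a_1 = 4
y_2 = S_2(0) = a_2 = -5
y_3 = S_3(0) = a_3 = -1
y_4 = S_4(0) = a_4 = 2
y_5 = S_4(3) = 3
t_q=9/4 is in segment 0 (τ=9/4); S_0(τ)=92153/18944

y_0=-2 y_1=4 y_2=-5 y_3=-1 y_4=2 y_5=3
S(9/4) = 92153/18944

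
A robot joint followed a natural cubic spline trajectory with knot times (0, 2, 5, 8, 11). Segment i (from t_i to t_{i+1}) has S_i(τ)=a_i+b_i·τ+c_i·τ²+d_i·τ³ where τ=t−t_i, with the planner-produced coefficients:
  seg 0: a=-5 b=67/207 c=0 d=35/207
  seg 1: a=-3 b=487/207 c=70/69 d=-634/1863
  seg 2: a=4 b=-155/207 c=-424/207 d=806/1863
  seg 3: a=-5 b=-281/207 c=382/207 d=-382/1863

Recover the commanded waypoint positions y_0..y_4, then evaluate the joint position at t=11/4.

y_0=-5 y_1=-3 y_2=4 y_3=-5 y_4=2
S(11/4) = -595/736

y_0 = S_0(0) = a_0 = -5
y_1 = S_1(0) = a_1 = -3
y_2 = S_2(0) = a_2 = 4
y_3 = S_3(0) = a_3 = -5
y_4 = S_3(3) = 2
t_q=11/4 is in segment 1 (τ=3/4); S_1(τ)=-595/736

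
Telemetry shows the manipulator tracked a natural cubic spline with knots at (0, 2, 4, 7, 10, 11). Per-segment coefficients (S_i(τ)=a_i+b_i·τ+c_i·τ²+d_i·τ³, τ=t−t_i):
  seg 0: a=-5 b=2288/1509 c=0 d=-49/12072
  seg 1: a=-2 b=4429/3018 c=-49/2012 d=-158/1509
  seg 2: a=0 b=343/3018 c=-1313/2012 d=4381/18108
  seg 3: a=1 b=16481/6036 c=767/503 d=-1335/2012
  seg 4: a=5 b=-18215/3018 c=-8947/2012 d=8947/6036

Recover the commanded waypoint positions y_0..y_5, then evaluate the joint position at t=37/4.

y_0=-5 y_1=-2 y_2=0 y_3=1 y_4=5 y_5=-4
S(37/4) = 940673/128768

y_0 = S_0(0) = a_0 = -5
y_1 = S_1(0) = a_1 = -2
y_2 = S_2(0) = a_2 = 0
y_3 = S_3(0) = a_3 = 1
y_4 = S_4(0) = a_4 = 5
y_5 = S_4(1) = -4
t_q=37/4 is in segment 3 (τ=9/4); S_3(τ)=940673/128768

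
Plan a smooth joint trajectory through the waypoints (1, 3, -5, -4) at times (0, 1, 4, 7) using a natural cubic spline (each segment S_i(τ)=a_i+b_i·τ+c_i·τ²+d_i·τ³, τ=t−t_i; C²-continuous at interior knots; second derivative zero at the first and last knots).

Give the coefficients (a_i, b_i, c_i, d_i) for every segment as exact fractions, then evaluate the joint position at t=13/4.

  seg 0: a=1 b=239/87 c=0 d=-65/87
  seg 1: a=3 b=44/87 c=-65/29 d=103/261
  seg 2: a=-5 b=-199/87 c=38/29 d=-38/261
S(13/4) = -5037/1856

Δ: Δ0=2, Δ1=-8/3, Δ2=1/3
row 1: diag=8, rhs=-28; c'=3/8, d'=-7/2
row 2: denom=12−3·3/8=87/8; d'=(18−3·-7/2)/(87/8)=76/29
back: M2=76/29
back: M1=-7/2−3/8·76/29=-130/29
M: M0=0, M1=-130/29, M2=76/29, M3=0
seg 0: a=1, c=M0/2=0, d=(M1−M0)/(6·1)=-65/87, b=Δ0−h0·(2M0+M1)/6=239/87
seg 1: a=3, c=M1/2=-65/29, d=(M2−M1)/(6·3)=103/261, b=Δ1−h1·(2M1+M2)/6=44/87
seg 2: a=-5, c=M2/2=38/29, d=(M3−M2)/(6·3)=-38/261, b=Δ2−h2·(2M2+M3)/6=-199/87
t_q=13/4 → seg 1, τ=9/4; S=3+44/87·τ+-65/29·τ²+103/261·τ³=-5037/1856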